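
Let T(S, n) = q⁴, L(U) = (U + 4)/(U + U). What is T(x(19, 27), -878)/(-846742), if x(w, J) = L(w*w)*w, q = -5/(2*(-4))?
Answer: -625/3468255232 ≈ -1.8021e-7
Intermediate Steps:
q = 5/8 (q = -5/(-8) = -5*(-⅛) = 5/8 ≈ 0.62500)
L(U) = (4 + U)/(2*U) (L(U) = (4 + U)/((2*U)) = (4 + U)*(1/(2*U)) = (4 + U)/(2*U))
x(w, J) = (4 + w²)/(2*w) (x(w, J) = ((4 + w*w)/(2*((w*w))))*w = ((4 + w²)/(2*(w²)))*w = ((4 + w²)/(2*w²))*w = (4 + w²)/(2*w))
T(S, n) = 625/4096 (T(S, n) = (5/8)⁴ = 625/4096)
T(x(19, 27), -878)/(-846742) = (625/4096)/(-846742) = (625/4096)*(-1/846742) = -625/3468255232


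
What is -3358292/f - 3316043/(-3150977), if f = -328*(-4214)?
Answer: -214231883751/155544828628 ≈ -1.3773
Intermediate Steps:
f = 1382192
-3358292/f - 3316043/(-3150977) = -3358292/1382192 - 3316043/(-3150977) = -3358292*1/1382192 - 3316043*(-1/3150977) = -119939/49364 + 3316043/3150977 = -214231883751/155544828628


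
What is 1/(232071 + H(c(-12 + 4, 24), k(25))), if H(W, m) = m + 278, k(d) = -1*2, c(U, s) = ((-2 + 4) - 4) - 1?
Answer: 1/232347 ≈ 4.3039e-6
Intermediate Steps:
c(U, s) = -3 (c(U, s) = (2 - 4) - 1 = -2 - 1 = -3)
k(d) = -2
H(W, m) = 278 + m
1/(232071 + H(c(-12 + 4, 24), k(25))) = 1/(232071 + (278 - 2)) = 1/(232071 + 276) = 1/232347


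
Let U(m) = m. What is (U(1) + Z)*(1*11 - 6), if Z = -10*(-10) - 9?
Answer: 460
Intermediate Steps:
Z = 91 (Z = 100 - 9 = 91)
(U(1) + Z)*(1*11 - 6) = (1 + 91)*(1*11 - 6) = 92*(11 - 6) = 92*5 = 460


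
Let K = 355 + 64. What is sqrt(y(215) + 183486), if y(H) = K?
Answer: sqrt(183905) ≈ 428.84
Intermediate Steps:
K = 419
y(H) = 419
sqrt(y(215) + 183486) = sqrt(419 + 183486) = sqrt(183905)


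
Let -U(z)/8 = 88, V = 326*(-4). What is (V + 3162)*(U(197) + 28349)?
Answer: 51364410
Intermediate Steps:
V = -1304
U(z) = -704 (U(z) = -8*88 = -704)
(V + 3162)*(U(197) + 28349) = (-1304 + 3162)*(-704 + 28349) = 1858*27645 = 51364410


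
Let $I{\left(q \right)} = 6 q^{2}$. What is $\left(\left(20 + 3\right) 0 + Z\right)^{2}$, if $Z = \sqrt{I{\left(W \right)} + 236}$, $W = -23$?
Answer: $3410$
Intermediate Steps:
$Z = \sqrt{3410}$ ($Z = \sqrt{6 \left(-23\right)^{2} + 236} = \sqrt{6 \cdot 529 + 236} = \sqrt{3174 + 236} = \sqrt{3410} \approx 58.395$)
$\left(\left(20 + 3\right) 0 + Z\right)^{2} = \left(\left(20 + 3\right) 0 + \sqrt{3410}\right)^{2} = \left(23 \cdot 0 + \sqrt{3410}\right)^{2} = \left(0 + \sqrt{3410}\right)^{2} = \left(\sqrt{3410}\right)^{2} = 3410$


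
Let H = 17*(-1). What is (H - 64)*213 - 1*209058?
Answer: -226311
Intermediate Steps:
H = -17
(H - 64)*213 - 1*209058 = (-17 - 64)*213 - 1*209058 = -81*213 - 209058 = -17253 - 209058 = -226311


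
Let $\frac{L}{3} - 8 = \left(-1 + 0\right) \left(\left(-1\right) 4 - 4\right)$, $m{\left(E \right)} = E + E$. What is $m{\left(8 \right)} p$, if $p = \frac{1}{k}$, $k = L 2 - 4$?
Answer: $\frac{4}{23} \approx 0.17391$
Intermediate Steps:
$m{\left(E \right)} = 2 E$
$L = 48$ ($L = 24 + 3 \left(-1 + 0\right) \left(\left(-1\right) 4 - 4\right) = 24 + 3 \left(- (-4 - 4)\right) = 24 + 3 \left(\left(-1\right) \left(-8\right)\right) = 24 + 3 \cdot 8 = 24 + 24 = 48$)
$k = 92$ ($k = 48 \cdot 2 - 4 = 96 - 4 = 92$)
$p = \frac{1}{92} \approx 0.01087$
$m{\left(8 \right)} p = 2 \cdot 8 \cdot \frac{1}{92} = 16 \cdot \frac{1}{92} = \frac{4}{23}$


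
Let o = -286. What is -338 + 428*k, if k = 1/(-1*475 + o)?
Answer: -257646/761 ≈ -338.56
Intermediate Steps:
k = -1/761 (k = 1/(-1*475 - 286) = 1/(-475 - 286) = 1/(-761) = -1/761 ≈ -0.0013141)
-338 + 428*k = -338 + 428*(-1/761) = -338 - 428/761 = -257646/761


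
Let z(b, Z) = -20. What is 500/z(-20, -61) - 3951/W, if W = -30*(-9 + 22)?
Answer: -1933/130 ≈ -14.869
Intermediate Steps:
W = -390 (W = -30*13 = -390)
500/z(-20, -61) - 3951/W = 500/(-20) - 3951/(-390) = 500*(-1/20) - 3951*(-1/390) = -25 + 1317/130 = -1933/130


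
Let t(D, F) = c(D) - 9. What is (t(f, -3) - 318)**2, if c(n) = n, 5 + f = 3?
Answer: 108241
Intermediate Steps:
f = -2 (f = -5 + 3 = -2)
t(D, F) = -9 + D (t(D, F) = D - 9 = -9 + D)
(t(f, -3) - 318)**2 = ((-9 - 2) - 318)**2 = (-11 - 318)**2 = (-329)**2 = 108241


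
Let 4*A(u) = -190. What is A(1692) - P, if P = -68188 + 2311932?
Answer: -4487583/2 ≈ -2.2438e+6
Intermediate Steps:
A(u) = -95/2 (A(u) = (¼)*(-190) = -95/2)
P = 2243744
A(1692) - P = -95/2 - 1*2243744 = -95/2 - 2243744 = -4487583/2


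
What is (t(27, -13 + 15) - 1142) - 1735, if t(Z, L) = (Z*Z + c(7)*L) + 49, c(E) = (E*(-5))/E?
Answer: -2109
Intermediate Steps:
c(E) = -5 (c(E) = (-5*E)/E = -5)
t(Z, L) = 49 + Z² - 5*L (t(Z, L) = (Z*Z - 5*L) + 49 = (Z² - 5*L) + 49 = 49 + Z² - 5*L)
(t(27, -13 + 15) - 1142) - 1735 = ((49 + 27² - 5*(-13 + 15)) - 1142) - 1735 = ((49 + 729 - 5*2) - 1142) - 1735 = ((49 + 729 - 10) - 1142) - 1735 = (768 - 1142) - 1735 = -374 - 1735 = -2109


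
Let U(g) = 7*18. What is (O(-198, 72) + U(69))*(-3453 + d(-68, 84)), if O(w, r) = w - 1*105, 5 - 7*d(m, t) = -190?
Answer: 4243752/7 ≈ 6.0625e+5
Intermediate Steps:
U(g) = 126
d(m, t) = 195/7 (d(m, t) = 5/7 - ⅐*(-190) = 5/7 + 190/7 = 195/7)
O(w, r) = -105 + w (O(w, r) = w - 105 = -105 + w)
(O(-198, 72) + U(69))*(-3453 + d(-68, 84)) = ((-105 - 198) + 126)*(-3453 + 195/7) = (-303 + 126)*(-23976/7) = -177*(-23976/7) = 4243752/7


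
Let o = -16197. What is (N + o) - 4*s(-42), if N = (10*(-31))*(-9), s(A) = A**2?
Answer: -20463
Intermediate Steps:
N = 2790 (N = -310*(-9) = 2790)
(N + o) - 4*s(-42) = (2790 - 16197) - 4*(-42)**2 = -13407 - 4*1764 = -13407 - 7056 = -20463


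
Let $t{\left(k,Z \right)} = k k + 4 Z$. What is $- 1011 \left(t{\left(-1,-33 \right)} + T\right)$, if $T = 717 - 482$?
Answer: $-105144$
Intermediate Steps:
$T = 235$
$t{\left(k,Z \right)} = k^{2} + 4 Z$
$- 1011 \left(t{\left(-1,-33 \right)} + T\right) = - 1011 \left(\left(\left(-1\right)^{2} + 4 \left(-33\right)\right) + 235\right) = - 1011 \left(\left(1 - 132\right) + 235\right) = - 1011 \left(-131 + 235\right) = \left(-1011\right) 104 = -105144$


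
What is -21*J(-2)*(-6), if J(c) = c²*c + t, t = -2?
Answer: -1260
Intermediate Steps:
J(c) = -2 + c³ (J(c) = c²*c - 2 = c³ - 2 = -2 + c³)
-21*J(-2)*(-6) = -21*(-2 + (-2)³)*(-6) = -21*(-2 - 8)*(-6) = -21*(-10)*(-6) = 210*(-6) = -1260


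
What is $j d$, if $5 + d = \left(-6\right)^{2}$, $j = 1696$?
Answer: $52576$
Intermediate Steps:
$d = 31$ ($d = -5 + \left(-6\right)^{2} = -5 + 36 = 31$)
$j d = 1696 \cdot 31 = 52576$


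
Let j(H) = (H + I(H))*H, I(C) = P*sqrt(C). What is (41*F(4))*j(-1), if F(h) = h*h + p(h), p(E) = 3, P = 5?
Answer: 779 - 3895*I ≈ 779.0 - 3895.0*I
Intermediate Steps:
I(C) = 5*sqrt(C)
j(H) = H*(H + 5*sqrt(H)) (j(H) = (H + 5*sqrt(H))*H = H*(H + 5*sqrt(H)))
F(h) = 3 + h**2 (F(h) = h*h + 3 = h**2 + 3 = 3 + h**2)
(41*F(4))*j(-1) = (41*(3 + 4**2))*(-(-1 + 5*sqrt(-1))) = (41*(3 + 16))*(-(-1 + 5*I)) = (41*19)*(1 - 5*I) = 779*(1 - 5*I) = 779 - 3895*I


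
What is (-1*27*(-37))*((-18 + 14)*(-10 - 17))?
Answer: 107892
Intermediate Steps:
(-1*27*(-37))*((-18 + 14)*(-10 - 17)) = (-27*(-37))*(-4*(-27)) = 999*108 = 107892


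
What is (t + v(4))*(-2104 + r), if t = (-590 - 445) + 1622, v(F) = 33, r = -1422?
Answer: -2186120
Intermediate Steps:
t = 587 (t = -1035 + 1622 = 587)
(t + v(4))*(-2104 + r) = (587 + 33)*(-2104 - 1422) = 620*(-3526) = -2186120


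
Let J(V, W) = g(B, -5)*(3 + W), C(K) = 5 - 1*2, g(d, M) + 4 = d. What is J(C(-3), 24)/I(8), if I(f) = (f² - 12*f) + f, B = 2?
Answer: 9/4 ≈ 2.2500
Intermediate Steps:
g(d, M) = -4 + d
C(K) = 3 (C(K) = 5 - 2 = 3)
J(V, W) = -6 - 2*W (J(V, W) = (-4 + 2)*(3 + W) = -2*(3 + W) = -6 - 2*W)
I(f) = f² - 11*f
J(C(-3), 24)/I(8) = (-6 - 2*24)/((8*(-11 + 8))) = (-6 - 48)/((8*(-3))) = -54/(-24) = -54*(-1/24) = 9/4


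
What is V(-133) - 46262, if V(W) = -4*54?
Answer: -46478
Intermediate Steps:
V(W) = -216
V(-133) - 46262 = -216 - 46262 = -46478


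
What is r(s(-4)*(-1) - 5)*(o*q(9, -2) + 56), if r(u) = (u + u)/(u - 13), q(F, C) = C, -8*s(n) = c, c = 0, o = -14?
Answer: 140/3 ≈ 46.667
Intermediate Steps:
s(n) = 0 (s(n) = -⅛*0 = 0)
r(u) = 2*u/(-13 + u) (r(u) = (2*u)/(-13 + u) = 2*u/(-13 + u))
r(s(-4)*(-1) - 5)*(o*q(9, -2) + 56) = (2*(0*(-1) - 5)/(-13 + (0*(-1) - 5)))*(-14*(-2) + 56) = (2*(0 - 5)/(-13 + (0 - 5)))*(28 + 56) = (2*(-5)/(-13 - 5))*84 = (2*(-5)/(-18))*84 = (2*(-5)*(-1/18))*84 = (5/9)*84 = 140/3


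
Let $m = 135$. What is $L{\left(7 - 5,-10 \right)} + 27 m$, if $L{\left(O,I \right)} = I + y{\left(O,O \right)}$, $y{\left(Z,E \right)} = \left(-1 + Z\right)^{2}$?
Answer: $3636$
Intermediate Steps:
$L{\left(O,I \right)} = I + \left(-1 + O\right)^{2}$
$L{\left(7 - 5,-10 \right)} + 27 m = \left(-10 + \left(-1 + \left(7 - 5\right)\right)^{2}\right) + 27 \cdot 135 = \left(-10 + \left(-1 + 2\right)^{2}\right) + 3645 = \left(-10 + 1^{2}\right) + 3645 = \left(-10 + 1\right) + 3645 = -9 + 3645 = 3636$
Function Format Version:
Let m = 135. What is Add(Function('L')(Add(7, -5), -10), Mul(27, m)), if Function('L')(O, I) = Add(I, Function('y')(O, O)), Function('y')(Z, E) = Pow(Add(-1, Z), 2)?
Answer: 3636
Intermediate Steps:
Function('L')(O, I) = Add(I, Pow(Add(-1, O), 2))
Add(Function('L')(Add(7, -5), -10), Mul(27, m)) = Add(Add(-10, Pow(Add(-1, Add(7, -5)), 2)), Mul(27, 135)) = Add(Add(-10, Pow(Add(-1, 2), 2)), 3645) = Add(Add(-10, Pow(1, 2)), 3645) = Add(Add(-10, 1), 3645) = Add(-9, 3645) = 3636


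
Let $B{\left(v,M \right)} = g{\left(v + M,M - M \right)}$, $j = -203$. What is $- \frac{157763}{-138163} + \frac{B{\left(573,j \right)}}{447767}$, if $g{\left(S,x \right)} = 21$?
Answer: $\frac{70643966644}{61864832021} \approx 1.1419$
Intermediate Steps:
$B{\left(v,M \right)} = 21$
$- \frac{157763}{-138163} + \frac{B{\left(573,j \right)}}{447767} = - \frac{157763}{-138163} + \frac{21}{447767} = \left(-157763\right) \left(- \frac{1}{138163}\right) + 21 \cdot \frac{1}{447767} = \frac{157763}{138163} + \frac{21}{447767} = \frac{70643966644}{61864832021}$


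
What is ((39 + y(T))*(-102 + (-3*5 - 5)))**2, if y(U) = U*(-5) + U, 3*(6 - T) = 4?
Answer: 55383364/9 ≈ 6.1537e+6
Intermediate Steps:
T = 14/3 (T = 6 - 1/3*4 = 6 - 4/3 = 14/3 ≈ 4.6667)
y(U) = -4*U (y(U) = -5*U + U = -4*U)
((39 + y(T))*(-102 + (-3*5 - 5)))**2 = ((39 - 4*14/3)*(-102 + (-3*5 - 5)))**2 = ((39 - 56/3)*(-102 + (-15 - 5)))**2 = (61*(-102 - 20)/3)**2 = ((61/3)*(-122))**2 = (-7442/3)**2 = 55383364/9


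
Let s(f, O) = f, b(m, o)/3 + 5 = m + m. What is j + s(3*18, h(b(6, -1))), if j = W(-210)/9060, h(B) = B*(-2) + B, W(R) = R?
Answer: 16301/302 ≈ 53.977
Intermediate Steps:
b(m, o) = -15 + 6*m (b(m, o) = -15 + 3*(m + m) = -15 + 3*(2*m) = -15 + 6*m)
h(B) = -B (h(B) = -2*B + B = -B)
j = -7/302 (j = -210/9060 = -210*1/9060 = -7/302 ≈ -0.023179)
j + s(3*18, h(b(6, -1))) = -7/302 + 3*18 = -7/302 + 54 = 16301/302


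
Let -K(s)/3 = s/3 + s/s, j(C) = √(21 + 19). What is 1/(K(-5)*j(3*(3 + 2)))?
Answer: √10/40 ≈ 0.079057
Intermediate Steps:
j(C) = 2*√10 (j(C) = √40 = 2*√10)
K(s) = -3 - s (K(s) = -3*(s/3 + s/s) = -3*(s*(⅓) + 1) = -3*(s/3 + 1) = -3*(1 + s/3) = -3 - s)
1/(K(-5)*j(3*(3 + 2))) = 1/((-3 - 1*(-5))*(2*√10)) = 1/((-3 + 5)*(2*√10)) = 1/(2*(2*√10)) = 1/(4*√10) = √10/40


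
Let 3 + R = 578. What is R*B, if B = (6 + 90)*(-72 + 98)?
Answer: 1435200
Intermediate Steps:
B = 2496 (B = 96*26 = 2496)
R = 575 (R = -3 + 578 = 575)
R*B = 575*2496 = 1435200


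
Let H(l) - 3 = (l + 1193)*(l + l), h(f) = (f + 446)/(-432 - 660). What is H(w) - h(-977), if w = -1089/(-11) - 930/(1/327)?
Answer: 67019682183459/364 ≈ 1.8412e+11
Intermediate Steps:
h(f) = -223/546 - f/1092 (h(f) = (446 + f)/(-1092) = (446 + f)*(-1/1092) = -223/546 - f/1092)
w = -304011 (w = -1089*(-1/11) - 930/1/327 = 99 - 930*327 = 99 - 304110 = -304011)
H(l) = 3 + 2*l*(1193 + l) (H(l) = 3 + (l + 1193)*(l + l) = 3 + (1193 + l)*(2*l) = 3 + 2*l*(1193 + l))
H(w) - h(-977) = (3 + 2*(-304011)² + 2386*(-304011)) - (-223/546 - 1/1092*(-977)) = (3 + 2*92422688121 - 725370246) - (-223/546 + 977/1092) = (3 + 184845376242 - 725370246) - 1*177/364 = 184120005999 - 177/364 = 67019682183459/364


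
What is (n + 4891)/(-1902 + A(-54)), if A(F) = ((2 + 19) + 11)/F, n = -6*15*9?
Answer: -10017/4670 ≈ -2.1450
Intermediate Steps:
n = -810 (n = -90*9 = -810)
A(F) = 32/F (A(F) = (21 + 11)/F = 32/F)
(n + 4891)/(-1902 + A(-54)) = (-810 + 4891)/(-1902 + 32/(-54)) = 4081/(-1902 + 32*(-1/54)) = 4081/(-1902 - 16/27) = 4081/(-51370/27) = 4081*(-27/51370) = -10017/4670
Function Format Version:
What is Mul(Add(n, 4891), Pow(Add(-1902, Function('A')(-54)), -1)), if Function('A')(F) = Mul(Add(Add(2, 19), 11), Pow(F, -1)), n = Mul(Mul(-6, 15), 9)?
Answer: Rational(-10017, 4670) ≈ -2.1450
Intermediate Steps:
n = -810 (n = Mul(-90, 9) = -810)
Function('A')(F) = Mul(32, Pow(F, -1)) (Function('A')(F) = Mul(Add(21, 11), Pow(F, -1)) = Mul(32, Pow(F, -1)))
Mul(Add(n, 4891), Pow(Add(-1902, Function('A')(-54)), -1)) = Mul(Add(-810, 4891), Pow(Add(-1902, Mul(32, Pow(-54, -1))), -1)) = Mul(4081, Pow(Add(-1902, Mul(32, Rational(-1, 54))), -1)) = Mul(4081, Pow(Add(-1902, Rational(-16, 27)), -1)) = Mul(4081, Pow(Rational(-51370, 27), -1)) = Mul(4081, Rational(-27, 51370)) = Rational(-10017, 4670)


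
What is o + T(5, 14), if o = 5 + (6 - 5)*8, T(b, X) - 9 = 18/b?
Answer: 128/5 ≈ 25.600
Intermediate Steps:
T(b, X) = 9 + 18/b
o = 13 (o = 5 + 1*8 = 5 + 8 = 13)
o + T(5, 14) = 13 + (9 + 18/5) = 13 + 63/5 = 128/5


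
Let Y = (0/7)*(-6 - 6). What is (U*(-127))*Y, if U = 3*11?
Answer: 0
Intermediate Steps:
U = 33
Y = 0 (Y = (0*(⅐))*(-12) = 0*(-12) = 0)
(U*(-127))*Y = (33*(-127))*0 = -4191*0 = 0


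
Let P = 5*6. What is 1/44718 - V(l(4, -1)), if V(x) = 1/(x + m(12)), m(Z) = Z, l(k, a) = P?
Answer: -1241/52171 ≈ -0.023787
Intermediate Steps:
P = 30
l(k, a) = 30
V(x) = 1/(12 + x) (V(x) = 1/(x + 12) = 1/(12 + x))
1/44718 - V(l(4, -1)) = 1/44718 - 1/(12 + 30) = 1/44718 - 1/42 = -1241/52171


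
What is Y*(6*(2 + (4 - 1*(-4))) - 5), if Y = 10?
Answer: 550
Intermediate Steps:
Y*(6*(2 + (4 - 1*(-4))) - 5) = 10*(6*(2 + (4 - 1*(-4))) - 5) = 10*(6*(2 + (4 + 4)) - 5) = 10*(6*(2 + 8) - 5) = 10*(6*10 - 5) = 10*(60 - 5) = 10*55 = 550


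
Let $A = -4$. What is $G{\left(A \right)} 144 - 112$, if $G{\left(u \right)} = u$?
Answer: $-688$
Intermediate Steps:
$G{\left(A \right)} 144 - 112 = \left(-4\right) 144 - 112 = -576 - 112 = -688$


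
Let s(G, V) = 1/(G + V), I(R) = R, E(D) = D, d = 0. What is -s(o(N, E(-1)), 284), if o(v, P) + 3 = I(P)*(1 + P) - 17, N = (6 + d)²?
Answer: -1/264 ≈ -0.0037879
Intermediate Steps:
N = 36 (N = (6 + 0)² = 6² = 36)
o(v, P) = -20 + P*(1 + P) (o(v, P) = -3 + (P*(1 + P) - 17) = -3 + (-17 + P*(1 + P)) = -20 + P*(1 + P))
-s(o(N, E(-1)), 284) = -1/((-20 - 1 + (-1)²) + 284) = -1/((-20 - 1 + 1) + 284) = -1/(-20 + 284) = -1/264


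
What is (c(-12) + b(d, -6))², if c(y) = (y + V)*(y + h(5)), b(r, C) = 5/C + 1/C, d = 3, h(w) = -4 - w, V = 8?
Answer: 6889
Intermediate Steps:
b(r, C) = 6/C (b(r, C) = 5/C + 1/C = 6/C)
c(y) = (-9 + y)*(8 + y) (c(y) = (y + 8)*(y + (-4 - 1*5)) = (8 + y)*(y + (-4 - 5)) = (8 + y)*(y - 9) = (8 + y)*(-9 + y) = (-9 + y)*(8 + y))
(c(-12) + b(d, -6))² = ((-72 + (-12)² - 1*(-12)) + 6/(-6))² = ((-72 + 144 + 12) + 6*(-⅙))² = (84 - 1)² = 83² = 6889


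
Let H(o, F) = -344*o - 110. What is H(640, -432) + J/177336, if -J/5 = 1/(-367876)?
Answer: -14369899001670715/65237658336 ≈ -2.2027e+5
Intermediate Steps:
H(o, F) = -110 - 344*o
J = 5/367876 (J = -5/(-367876) = -5*(-1/367876) = 5/367876 ≈ 1.3592e-5)
H(640, -432) + J/177336 = (-110 - 344*640) + (5/367876)/177336 = (-110 - 220160) + (5/367876)*(1/177336) = -220270 + 5/65237658336 = -14369899001670715/65237658336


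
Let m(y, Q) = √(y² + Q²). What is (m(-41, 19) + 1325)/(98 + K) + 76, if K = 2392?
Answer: 38113/498 + √2042/2490 ≈ 76.550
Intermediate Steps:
m(y, Q) = √(Q² + y²)
(m(-41, 19) + 1325)/(98 + K) + 76 = (√(19² + (-41)²) + 1325)/(98 + 2392) + 76 = (√(361 + 1681) + 1325)/2490 + 76 = (√2042 + 1325)*(1/2490) + 76 = (1325 + √2042)*(1/2490) + 76 = (265/498 + √2042/2490) + 76 = 38113/498 + √2042/2490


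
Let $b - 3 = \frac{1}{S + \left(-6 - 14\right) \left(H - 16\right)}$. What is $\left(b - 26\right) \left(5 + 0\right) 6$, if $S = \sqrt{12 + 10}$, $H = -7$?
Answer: $- \frac{24329170}{35263} - \frac{5 \sqrt{22}}{35263} \approx -689.94$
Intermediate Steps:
$S = \sqrt{22} \approx 4.6904$
$b = 3 + \frac{1}{460 + \sqrt{22}}$ ($b = 3 + \frac{1}{\sqrt{22} + \left(-6 - 14\right) \left(-7 - 16\right)} = 3 + \frac{1}{\sqrt{22} - -460} = 3 + \frac{1}{\sqrt{22} + 460} = 3 + \frac{1}{460 + \sqrt{22}} \approx 3.0022$)
$\left(b - 26\right) \left(5 + 0\right) 6 = \left(\left(\frac{317597}{105789} - \frac{\sqrt{22}}{211578}\right) - 26\right) \left(5 + 0\right) 6 = \left(- \frac{2432917}{105789} - \frac{\sqrt{22}}{211578}\right) 5 \cdot 6 = \left(- \frac{2432917}{105789} - \frac{\sqrt{22}}{211578}\right) 30 = - \frac{24329170}{35263} - \frac{5 \sqrt{22}}{35263}$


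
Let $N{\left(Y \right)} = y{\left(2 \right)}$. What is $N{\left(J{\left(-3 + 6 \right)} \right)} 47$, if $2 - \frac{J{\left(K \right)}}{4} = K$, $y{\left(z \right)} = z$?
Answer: $94$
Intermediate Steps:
$J{\left(K \right)} = 8 - 4 K$
$N{\left(Y \right)} = 2$
$N{\left(J{\left(-3 + 6 \right)} \right)} 47 = 2 \cdot 47 = 94$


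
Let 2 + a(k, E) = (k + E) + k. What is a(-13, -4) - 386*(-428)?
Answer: 165176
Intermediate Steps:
a(k, E) = -2 + E + 2*k (a(k, E) = -2 + ((k + E) + k) = -2 + ((E + k) + k) = -2 + (E + 2*k) = -2 + E + 2*k)
a(-13, -4) - 386*(-428) = (-2 - 4 + 2*(-13)) - 386*(-428) = (-2 - 4 - 26) + 165208 = -32 + 165208 = 165176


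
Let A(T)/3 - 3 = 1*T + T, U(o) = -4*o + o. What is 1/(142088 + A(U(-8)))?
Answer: 1/142241 ≈ 7.0303e-6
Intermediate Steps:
U(o) = -3*o
A(T) = 9 + 6*T (A(T) = 9 + 3*(1*T + T) = 9 + 3*(T + T) = 9 + 3*(2*T) = 9 + 6*T)
1/(142088 + A(U(-8))) = 1/(142088 + (9 + 6*(-3*(-8)))) = 1/(142088 + (9 + 6*24)) = 1/(142088 + (9 + 144)) = 1/(142088 + 153) = 1/142241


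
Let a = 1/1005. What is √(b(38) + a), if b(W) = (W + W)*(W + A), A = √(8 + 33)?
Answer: √(2916953205 + 76761900*√41)/1005 ≈ 58.092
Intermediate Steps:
a = 1/1005 ≈ 0.00099503
A = √41 ≈ 6.4031
b(W) = 2*W*(W + √41) (b(W) = (W + W)*(W + √41) = (2*W)*(W + √41) = 2*W*(W + √41))
√(b(38) + a) = √(2*38*(38 + √41) + 1/1005) = √((2888 + 76*√41) + 1/1005) = √(2902441/1005 + 76*√41)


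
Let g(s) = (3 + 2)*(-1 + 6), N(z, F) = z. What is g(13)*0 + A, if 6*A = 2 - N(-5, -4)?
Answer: 7/6 ≈ 1.1667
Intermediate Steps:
A = 7/6 (A = (2 - 1*(-5))/6 = (2 + 5)/6 = (1/6)*7 = 7/6 ≈ 1.1667)
g(s) = 25 (g(s) = 5*5 = 25)
g(13)*0 + A = 25*0 + 7/6 = 0 + 7/6 = 7/6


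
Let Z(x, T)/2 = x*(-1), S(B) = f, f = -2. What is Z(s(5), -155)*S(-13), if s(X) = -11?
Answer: -44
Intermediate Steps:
S(B) = -2
Z(x, T) = -2*x (Z(x, T) = 2*(x*(-1)) = 2*(-x) = -2*x)
Z(s(5), -155)*S(-13) = -2*(-11)*(-2) = 22*(-2) = -44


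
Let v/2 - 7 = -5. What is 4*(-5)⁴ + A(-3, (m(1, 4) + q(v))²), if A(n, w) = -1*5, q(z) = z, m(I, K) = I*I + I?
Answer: 2495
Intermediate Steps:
m(I, K) = I + I² (m(I, K) = I² + I = I + I²)
v = 4 (v = 14 + 2*(-5) = 14 - 10 = 4)
A(n, w) = -5
4*(-5)⁴ + A(-3, (m(1, 4) + q(v))²) = 4*(-5)⁴ - 5 = 4*625 - 5 = 2500 - 5 = 2495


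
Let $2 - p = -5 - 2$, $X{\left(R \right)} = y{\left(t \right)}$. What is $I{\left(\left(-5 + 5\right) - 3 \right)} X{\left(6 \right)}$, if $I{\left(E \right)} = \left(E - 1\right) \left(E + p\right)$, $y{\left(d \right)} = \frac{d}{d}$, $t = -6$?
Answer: $-24$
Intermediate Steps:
$y{\left(d \right)} = 1$
$X{\left(R \right)} = 1$
$p = 9$ ($p = 2 - \left(-5 - 2\right) = 2 - -7 = 2 + 7 = 9$)
$I{\left(E \right)} = \left(-1 + E\right) \left(9 + E\right)$ ($I{\left(E \right)} = \left(E - 1\right) \left(E + 9\right) = \left(E - 1\right) \left(9 + E\right) = \left(-1 + E\right) \left(9 + E\right)$)
$I{\left(\left(-5 + 5\right) - 3 \right)} X{\left(6 \right)} = \left(-9 + \left(\left(-5 + 5\right) - 3\right)^{2} + 8 \left(\left(-5 + 5\right) - 3\right)\right) 1 = \left(-9 + \left(0 - 3\right)^{2} + 8 \left(0 - 3\right)\right) 1 = \left(-9 + \left(-3\right)^{2} + 8 \left(-3\right)\right) 1 = \left(-9 + 9 - 24\right) 1 = \left(-24\right) 1 = -24$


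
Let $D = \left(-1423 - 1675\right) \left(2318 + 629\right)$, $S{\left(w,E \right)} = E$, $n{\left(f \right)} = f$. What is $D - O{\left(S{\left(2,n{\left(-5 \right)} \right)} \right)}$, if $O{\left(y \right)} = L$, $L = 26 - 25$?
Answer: $-9129807$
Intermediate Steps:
$L = 1$
$O{\left(y \right)} = 1$
$D = -9129806$ ($D = \left(-3098\right) 2947 = -9129806$)
$D - O{\left(S{\left(2,n{\left(-5 \right)} \right)} \right)} = -9129806 - 1 = -9129807$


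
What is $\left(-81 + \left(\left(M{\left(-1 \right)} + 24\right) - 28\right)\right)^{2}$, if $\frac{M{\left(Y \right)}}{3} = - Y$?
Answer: $6724$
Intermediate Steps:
$M{\left(Y \right)} = - 3 Y$ ($M{\left(Y \right)} = 3 \left(- Y\right) = - 3 Y$)
$\left(-81 + \left(\left(M{\left(-1 \right)} + 24\right) - 28\right)\right)^{2} = \left(-81 + \left(\left(\left(-3\right) \left(-1\right) + 24\right) - 28\right)\right)^{2} = \left(-81 + \left(\left(3 + 24\right) - 28\right)\right)^{2} = \left(-81 + \left(27 - 28\right)\right)^{2} = \left(-81 - 1\right)^{2} = \left(-82\right)^{2} = 6724$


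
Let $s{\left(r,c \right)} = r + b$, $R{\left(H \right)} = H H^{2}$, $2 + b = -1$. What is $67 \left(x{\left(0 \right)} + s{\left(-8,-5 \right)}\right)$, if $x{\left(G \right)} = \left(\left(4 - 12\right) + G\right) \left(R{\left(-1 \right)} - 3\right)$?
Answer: $1407$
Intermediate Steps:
$b = -3$ ($b = -2 - 1 = -3$)
$R{\left(H \right)} = H^{3}$
$s{\left(r,c \right)} = -3 + r$ ($s{\left(r,c \right)} = r - 3 = -3 + r$)
$x{\left(G \right)} = 32 - 4 G$ ($x{\left(G \right)} = \left(\left(4 - 12\right) + G\right) \left(\left(-1\right)^{3} - 3\right) = \left(\left(4 - 12\right) + G\right) \left(-1 - 3\right) = \left(-8 + G\right) \left(-4\right) = 32 - 4 G$)
$67 \left(x{\left(0 \right)} + s{\left(-8,-5 \right)}\right) = 67 \left(\left(32 - 0\right) - 11\right) = 67 \left(\left(32 + 0\right) - 11\right) = 67 \left(32 - 11\right) = 67 \cdot 21 = 1407$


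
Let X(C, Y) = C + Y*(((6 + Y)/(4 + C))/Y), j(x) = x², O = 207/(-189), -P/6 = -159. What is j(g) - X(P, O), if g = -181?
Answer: 639893123/20118 ≈ 31807.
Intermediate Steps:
P = 954 (P = -6*(-159) = 954)
O = -23/21 (O = 207*(-1/189) = -23/21 ≈ -1.0952)
X(C, Y) = C + (6 + Y)/(4 + C) (X(C, Y) = C + Y*(((6 + Y)/(4 + C))/Y) = C + Y*((6 + Y)/(Y*(4 + C))) = C + (6 + Y)/(4 + C))
j(g) - X(P, O) = (-181)² - (6 - 23/21 + 954² + 4*954)/(4 + 954) = 32761 - (6 - 23/21 + 910116 + 3816)/958 = 32761 - 19192675/(958*21) = 32761 - 1*19192675/20118 = 32761 - 19192675/20118 = 639893123/20118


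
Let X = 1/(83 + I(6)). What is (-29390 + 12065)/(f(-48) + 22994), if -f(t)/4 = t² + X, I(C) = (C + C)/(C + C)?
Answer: -363825/289337 ≈ -1.2574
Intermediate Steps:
I(C) = 1 (I(C) = (2*C)/((2*C)) = (2*C)*(1/(2*C)) = 1)
X = 1/84 (X = 1/(83 + 1) = 1/84 ≈ 0.011905)
f(t) = -1/21 - 4*t² (f(t) = -4*(t² + 1/84) = -4*(1/84 + t²) = -1/21 - 4*t²)
(-29390 + 12065)/(f(-48) + 22994) = (-29390 + 12065)/((-1/21 - 4*(-48)²) + 22994) = -17325/((-1/21 - 4*2304) + 22994) = -17325/((-1/21 - 9216) + 22994) = -17325/(-193537/21 + 22994) = -17325/289337/21 = -17325*21/289337 = -363825/289337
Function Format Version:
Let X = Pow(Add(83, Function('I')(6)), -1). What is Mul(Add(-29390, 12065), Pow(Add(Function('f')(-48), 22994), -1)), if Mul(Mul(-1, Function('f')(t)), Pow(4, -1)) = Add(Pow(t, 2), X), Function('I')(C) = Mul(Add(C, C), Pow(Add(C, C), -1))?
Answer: Rational(-363825, 289337) ≈ -1.2574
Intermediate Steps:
Function('I')(C) = 1 (Function('I')(C) = Mul(Mul(2, C), Pow(Mul(2, C), -1)) = Mul(Mul(2, C), Mul(Rational(1, 2), Pow(C, -1))) = 1)
X = Rational(1, 84) (X = Pow(Add(83, 1), -1) = Pow(84, -1) = Rational(1, 84) ≈ 0.011905)
Function('f')(t) = Add(Rational(-1, 21), Mul(-4, Pow(t, 2))) (Function('f')(t) = Mul(-4, Add(Pow(t, 2), Rational(1, 84))) = Mul(-4, Add(Rational(1, 84), Pow(t, 2))) = Add(Rational(-1, 21), Mul(-4, Pow(t, 2))))
Mul(Add(-29390, 12065), Pow(Add(Function('f')(-48), 22994), -1)) = Mul(Add(-29390, 12065), Pow(Add(Add(Rational(-1, 21), Mul(-4, Pow(-48, 2))), 22994), -1)) = Mul(-17325, Pow(Add(Add(Rational(-1, 21), Mul(-4, 2304)), 22994), -1)) = Mul(-17325, Pow(Add(Add(Rational(-1, 21), -9216), 22994), -1)) = Mul(-17325, Pow(Add(Rational(-193537, 21), 22994), -1)) = Mul(-17325, Pow(Rational(289337, 21), -1)) = Mul(-17325, Rational(21, 289337)) = Rational(-363825, 289337)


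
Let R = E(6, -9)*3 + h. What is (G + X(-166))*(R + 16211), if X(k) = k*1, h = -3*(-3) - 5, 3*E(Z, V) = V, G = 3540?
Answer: 54679044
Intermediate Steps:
E(Z, V) = V/3
h = 4 (h = 9 - 5 = 4)
X(k) = k
R = -5 (R = ((1/3)*(-9))*3 + 4 = -3*3 + 4 = -9 + 4 = -5)
(G + X(-166))*(R + 16211) = (3540 - 166)*(-5 + 16211) = 3374*16206 = 54679044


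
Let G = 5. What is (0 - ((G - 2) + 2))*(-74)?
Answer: 370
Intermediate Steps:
(0 - ((G - 2) + 2))*(-74) = (0 - ((5 - 2) + 2))*(-74) = (0 - (3 + 2))*(-74) = (0 - 1*5)*(-74) = (0 - 5)*(-74) = -5*(-74) = 370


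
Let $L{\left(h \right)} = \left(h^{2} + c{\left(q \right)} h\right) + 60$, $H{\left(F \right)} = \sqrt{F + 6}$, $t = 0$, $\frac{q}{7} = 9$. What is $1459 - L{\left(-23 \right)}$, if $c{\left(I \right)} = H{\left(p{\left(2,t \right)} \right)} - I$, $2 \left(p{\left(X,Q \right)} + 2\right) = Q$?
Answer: $-533$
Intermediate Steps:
$q = 63$ ($q = 7 \cdot 9 = 63$)
$p{\left(X,Q \right)} = -2 + \frac{Q}{2}$
$H{\left(F \right)} = \sqrt{6 + F}$
$c{\left(I \right)} = 2 - I$ ($c{\left(I \right)} = \sqrt{6 + \left(-2 + \frac{1}{2} \cdot 0\right)} - I = \sqrt{6 + \left(-2 + 0\right)} - I = \sqrt{6 - 2} - I = \sqrt{4} - I = 2 - I$)
$L{\left(h \right)} = 60 + h^{2} - 61 h$ ($L{\left(h \right)} = \left(h^{2} + \left(2 - 63\right) h\right) + 60 = \left(h^{2} - 61 h\right) + 60 = 60 + h^{2} - 61 h$)
$1459 - L{\left(-23 \right)} = 1459 - \left(60 + \left(-23\right)^{2} - -1403\right) = 1459 - \left(60 + 529 + 1403\right) = 1459 - 1992 = -533$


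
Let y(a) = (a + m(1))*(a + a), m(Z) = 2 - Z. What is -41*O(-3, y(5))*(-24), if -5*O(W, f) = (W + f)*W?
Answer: 168264/5 ≈ 33653.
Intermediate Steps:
y(a) = 2*a*(1 + a) (y(a) = (a + (2 - 1*1))*(a + a) = (a + (2 - 1))*(2*a) = (a + 1)*(2*a) = (1 + a)*(2*a) = 2*a*(1 + a))
O(W, f) = -W*(W + f)/5 (O(W, f) = -(W + f)*W/5 = -W*(W + f)/5)
-41*O(-3, y(5))*(-24) = -(-41)*(-3)*(-3 + 2*5*(1 + 5))/5*(-24) = -(-41)*(-3)*(-3 + 2*5*6)/5*(-24) = -(-41)*(-3)*(-3 + 60)/5*(-24) = -(-41)*(-3)*57/5*(-24) = -41*171/5*(-24) = -7011/5*(-24) = 168264/5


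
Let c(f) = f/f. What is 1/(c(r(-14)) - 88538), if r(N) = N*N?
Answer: -1/88537 ≈ -1.1295e-5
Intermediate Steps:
r(N) = N**2
c(f) = 1
1/(c(r(-14)) - 88538) = 1/(1 - 88538) = 1/(-88537) = -1/88537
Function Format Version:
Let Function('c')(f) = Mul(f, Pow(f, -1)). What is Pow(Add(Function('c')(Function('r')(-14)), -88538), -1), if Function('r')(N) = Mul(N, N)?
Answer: Rational(-1, 88537) ≈ -1.1295e-5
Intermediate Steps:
Function('r')(N) = Pow(N, 2)
Function('c')(f) = 1
Pow(Add(Function('c')(Function('r')(-14)), -88538), -1) = Pow(Add(1, -88538), -1) = Pow(-88537, -1) = Rational(-1, 88537)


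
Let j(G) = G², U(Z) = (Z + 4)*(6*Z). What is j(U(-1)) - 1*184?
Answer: 140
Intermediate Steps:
U(Z) = 6*Z*(4 + Z) (U(Z) = (4 + Z)*(6*Z) = 6*Z*(4 + Z))
j(U(-1)) - 1*184 = (6*(-1)*(4 - 1))² - 1*184 = (6*(-1)*3)² - 184 = (-18)² - 184 = 324 - 184 = 140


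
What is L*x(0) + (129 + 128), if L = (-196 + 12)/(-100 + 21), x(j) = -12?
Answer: 18095/79 ≈ 229.05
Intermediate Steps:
L = 184/79 (L = -184/(-79) = -184*(-1/79) = 184/79 ≈ 2.3291)
L*x(0) + (129 + 128) = (184/79)*(-12) + (129 + 128) = -2208/79 + 257 = 18095/79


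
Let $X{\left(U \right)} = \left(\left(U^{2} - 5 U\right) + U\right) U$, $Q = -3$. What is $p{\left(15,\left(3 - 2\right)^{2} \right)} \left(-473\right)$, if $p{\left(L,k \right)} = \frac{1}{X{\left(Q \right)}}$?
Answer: $\frac{473}{63} \approx 7.5079$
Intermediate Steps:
$X{\left(U \right)} = U \left(U^{2} - 4 U\right)$ ($X{\left(U \right)} = \left(U^{2} - 4 U\right) U = U \left(U^{2} - 4 U\right)$)
$p{\left(L,k \right)} = - \frac{1}{63}$ ($p{\left(L,k \right)} = \frac{1}{\left(-3\right)^{2} \left(-4 - 3\right)} = \frac{1}{9 \left(-7\right)} = \frac{1}{-63} = - \frac{1}{63}$)
$p{\left(15,\left(3 - 2\right)^{2} \right)} \left(-473\right) = \left(- \frac{1}{63}\right) \left(-473\right) = \frac{473}{63}$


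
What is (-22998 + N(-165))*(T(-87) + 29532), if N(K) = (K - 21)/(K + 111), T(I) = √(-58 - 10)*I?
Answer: -2037225644/3 + 12003158*I*√17/3 ≈ -6.7907e+8 + 1.6497e+7*I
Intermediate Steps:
T(I) = 2*I*I*√17 (T(I) = √(-68)*I = (2*I*√17)*I = 2*I*I*√17)
N(K) = (-21 + K)/(111 + K)
(-22998 + N(-165))*(T(-87) + 29532) = (-22998 + (-21 - 165)/(111 - 165))*(2*I*(-87)*√17 + 29532) = (-22998 - 186/(-54))*(-174*I*√17 + 29532) = (-22998 - 1/54*(-186))*(29532 - 174*I*√17) = (-22998 + 31/9)*(29532 - 174*I*√17) = -206951*(29532 - 174*I*√17)/9 = -2037225644/3 + 12003158*I*√17/3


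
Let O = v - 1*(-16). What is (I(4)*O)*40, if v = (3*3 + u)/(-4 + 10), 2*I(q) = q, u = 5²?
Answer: 5200/3 ≈ 1733.3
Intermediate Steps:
u = 25
I(q) = q/2
v = 17/3 (v = (3*3 + 25)/(-4 + 10) = (9 + 25)/6 = 34*(⅙) = 17/3 ≈ 5.6667)
O = 65/3 (O = 17/3 - 1*(-16) = 17/3 + 16 = 65/3 ≈ 21.667)
(I(4)*O)*40 = (((½)*4)*(65/3))*40 = (2*(65/3))*40 = (130/3)*40 = 5200/3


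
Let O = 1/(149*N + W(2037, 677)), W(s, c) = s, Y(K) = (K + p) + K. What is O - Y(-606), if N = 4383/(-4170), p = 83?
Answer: 2950914979/2613741 ≈ 1129.0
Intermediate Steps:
Y(K) = 83 + 2*K (Y(K) = (K + 83) + K = (83 + K) + K = 83 + 2*K)
N = -1461/1390 (N = 4383*(-1/4170) = -1461/1390 ≈ -1.0511)
O = 1390/2613741 (O = 1/(149*(-1461/1390) + 2037) = 1/(-217689/1390 + 2037) = 1/(2613741/1390) = 1390/2613741 ≈ 0.00053180)
O - Y(-606) = 1390/2613741 - (83 + 2*(-606)) = 1390/2613741 - (83 - 1212) = 1390/2613741 - 1*(-1129) = 1390/2613741 + 1129 = 2950914979/2613741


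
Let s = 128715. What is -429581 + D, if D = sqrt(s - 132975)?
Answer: -429581 + 2*I*sqrt(1065) ≈ -4.2958e+5 + 65.269*I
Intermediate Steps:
D = 2*I*sqrt(1065) (D = sqrt(128715 - 132975) = sqrt(-4260) = 2*I*sqrt(1065) ≈ 65.269*I)
-429581 + D = -429581 + 2*I*sqrt(1065)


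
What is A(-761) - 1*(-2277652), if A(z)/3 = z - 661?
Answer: 2273386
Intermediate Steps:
A(z) = -1983 + 3*z (A(z) = 3*(z - 661) = 3*(-661 + z) = -1983 + 3*z)
A(-761) - 1*(-2277652) = (-1983 + 3*(-761)) - 1*(-2277652) = (-1983 - 2283) + 2277652 = -4266 + 2277652 = 2273386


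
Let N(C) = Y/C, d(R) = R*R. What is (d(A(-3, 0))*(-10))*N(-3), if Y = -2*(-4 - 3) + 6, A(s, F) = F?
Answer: 0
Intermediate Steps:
d(R) = R²
Y = 20 (Y = -2*(-7) + 6 = 14 + 6 = 20)
N(C) = 20/C
(d(A(-3, 0))*(-10))*N(-3) = (0²*(-10))*(20/(-3)) = (0*(-10))*(20*(-⅓)) = 0*(-20/3) = 0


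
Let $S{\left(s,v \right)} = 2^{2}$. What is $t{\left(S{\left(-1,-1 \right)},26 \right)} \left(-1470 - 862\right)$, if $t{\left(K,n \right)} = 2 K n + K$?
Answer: $-494384$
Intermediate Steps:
$S{\left(s,v \right)} = 4$
$t{\left(K,n \right)} = K + 2 K n$ ($t{\left(K,n \right)} = 2 K n + K = K + 2 K n$)
$t{\left(S{\left(-1,-1 \right)},26 \right)} \left(-1470 - 862\right) = 4 \left(1 + 2 \cdot 26\right) \left(-1470 - 862\right) = 4 \left(1 + 52\right) \left(-2332\right) = 4 \cdot 53 \left(-2332\right) = 212 \left(-2332\right) = -494384$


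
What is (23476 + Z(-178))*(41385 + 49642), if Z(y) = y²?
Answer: 5021049320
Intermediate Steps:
(23476 + Z(-178))*(41385 + 49642) = (23476 + (-178)²)*(41385 + 49642) = (23476 + 31684)*91027 = 55160*91027 = 5021049320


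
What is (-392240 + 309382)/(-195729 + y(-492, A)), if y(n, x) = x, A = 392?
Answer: 82858/195337 ≈ 0.42418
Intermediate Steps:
(-392240 + 309382)/(-195729 + y(-492, A)) = (-392240 + 309382)/(-195729 + 392) = -82858/(-195337) = -82858*(-1/195337) = 82858/195337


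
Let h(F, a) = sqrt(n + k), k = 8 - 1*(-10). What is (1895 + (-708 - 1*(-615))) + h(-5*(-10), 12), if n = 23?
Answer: 1802 + sqrt(41) ≈ 1808.4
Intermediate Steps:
k = 18 (k = 8 + 10 = 18)
h(F, a) = sqrt(41) (h(F, a) = sqrt(23 + 18) = sqrt(41))
(1895 + (-708 - 1*(-615))) + h(-5*(-10), 12) = (1895 + (-708 - 1*(-615))) + sqrt(41) = (1895 + (-708 + 615)) + sqrt(41) = (1895 - 93) + sqrt(41) = 1802 + sqrt(41)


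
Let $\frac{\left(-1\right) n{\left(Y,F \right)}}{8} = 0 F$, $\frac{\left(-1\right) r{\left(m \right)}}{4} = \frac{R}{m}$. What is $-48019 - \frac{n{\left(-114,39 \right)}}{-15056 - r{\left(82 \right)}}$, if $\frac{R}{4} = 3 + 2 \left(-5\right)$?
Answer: $-48019$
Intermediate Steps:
$R = -28$ ($R = 4 \left(3 + 2 \left(-5\right)\right) = 4 \left(3 - 10\right) = 4 \left(-7\right) = -28$)
$r{\left(m \right)} = \frac{112}{m}$ ($r{\left(m \right)} = - 4 \left(- \frac{28}{m}\right) = \frac{112}{m}$)
$n{\left(Y,F \right)} = 0$ ($n{\left(Y,F \right)} = - 8 \cdot 0 F = \left(-8\right) 0 = 0$)
$-48019 - \frac{n{\left(-114,39 \right)}}{-15056 - r{\left(82 \right)}} = -48019 - \frac{0}{-15056 - \frac{112}{82}} = -48019 - \frac{0}{-15056 - 112 \cdot \frac{1}{82}} = -48019 - \frac{0}{-15056 - \frac{56}{41}} = -48019 - \frac{0}{- \frac{617352}{41}} = -48019 - 0 \left(- \frac{41}{617352}\right) = -48019 - 0 = -48019 + 0 = -48019$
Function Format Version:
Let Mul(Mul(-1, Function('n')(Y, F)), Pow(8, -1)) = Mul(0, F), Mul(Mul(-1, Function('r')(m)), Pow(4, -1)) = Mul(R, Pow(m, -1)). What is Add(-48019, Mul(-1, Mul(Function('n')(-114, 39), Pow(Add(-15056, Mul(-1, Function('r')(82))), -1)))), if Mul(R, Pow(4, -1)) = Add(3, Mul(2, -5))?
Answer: -48019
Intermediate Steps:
R = -28 (R = Mul(4, Add(3, Mul(2, -5))) = Mul(4, Add(3, -10)) = Mul(4, -7) = -28)
Function('r')(m) = Mul(112, Pow(m, -1)) (Function('r')(m) = Mul(-4, Mul(-28, Pow(m, -1))) = Mul(112, Pow(m, -1)))
Function('n')(Y, F) = 0 (Function('n')(Y, F) = Mul(-8, Mul(0, F)) = Mul(-8, 0) = 0)
Add(-48019, Mul(-1, Mul(Function('n')(-114, 39), Pow(Add(-15056, Mul(-1, Function('r')(82))), -1)))) = Add(-48019, Mul(-1, Mul(0, Pow(Add(-15056, Mul(-1, Mul(112, Pow(82, -1)))), -1)))) = Add(-48019, Mul(-1, Mul(0, Pow(Add(-15056, Mul(-1, Mul(112, Rational(1, 82)))), -1)))) = Add(-48019, Mul(-1, Mul(0, Pow(Add(-15056, Mul(-1, Rational(56, 41))), -1)))) = Add(-48019, Mul(-1, Mul(0, Pow(Add(-15056, Rational(-56, 41)), -1)))) = Add(-48019, Mul(-1, Mul(0, Pow(Rational(-617352, 41), -1)))) = Add(-48019, Mul(-1, Mul(0, Rational(-41, 617352)))) = Add(-48019, Mul(-1, 0)) = Add(-48019, 0) = -48019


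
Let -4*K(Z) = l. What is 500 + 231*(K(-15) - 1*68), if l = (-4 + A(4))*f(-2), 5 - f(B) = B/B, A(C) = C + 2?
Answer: -15670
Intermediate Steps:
A(C) = 2 + C
f(B) = 4 (f(B) = 5 - B/B = 5 - 1*1 = 5 - 1 = 4)
l = 8 (l = (-4 + (2 + 4))*4 = (-4 + 6)*4 = 2*4 = 8)
K(Z) = -2 (K(Z) = -1/4*8 = -2)
500 + 231*(K(-15) - 1*68) = 500 + 231*(-2 - 1*68) = 500 + 231*(-2 - 68) = 500 + 231*(-70) = 500 - 16170 = -15670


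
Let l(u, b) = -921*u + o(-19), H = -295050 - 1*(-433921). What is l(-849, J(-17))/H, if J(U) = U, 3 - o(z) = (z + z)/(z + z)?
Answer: 781931/138871 ≈ 5.6306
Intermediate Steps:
H = 138871 (H = -295050 + 433921 = 138871)
o(z) = 2 (o(z) = 3 - (z + z)/(z + z) = 3 - 2*z/(2*z) = 3 - 2*z*1/(2*z) = 3 - 1*1 = 3 - 1 = 2)
l(u, b) = 2 - 921*u (l(u, b) = -921*u + 2 = 2 - 921*u)
l(-849, J(-17))/H = (2 - 921*(-849))/138871 = (2 + 781929)*(1/138871) = 781931*(1/138871) = 781931/138871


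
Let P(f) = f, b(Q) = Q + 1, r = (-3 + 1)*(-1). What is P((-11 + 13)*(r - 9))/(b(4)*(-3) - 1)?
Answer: 7/8 ≈ 0.87500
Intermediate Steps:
r = 2 (r = -2*(-1) = 2)
b(Q) = 1 + Q
P((-11 + 13)*(r - 9))/(b(4)*(-3) - 1) = ((-11 + 13)*(2 - 9))/((1 + 4)*(-3) - 1) = (2*(-7))/(5*(-3) - 1) = -14/(-15 - 1) = -14/(-16) = -14*(-1/16) = 7/8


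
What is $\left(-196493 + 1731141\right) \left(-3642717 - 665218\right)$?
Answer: $-6611163831880$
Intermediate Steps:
$\left(-196493 + 1731141\right) \left(-3642717 - 665218\right) = 1534648 \left(-4307935\right) = -6611163831880$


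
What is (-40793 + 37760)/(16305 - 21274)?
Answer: 3033/4969 ≈ 0.61038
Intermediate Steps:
(-40793 + 37760)/(16305 - 21274) = -3033/(-4969) = -3033*(-1/4969) = 3033/4969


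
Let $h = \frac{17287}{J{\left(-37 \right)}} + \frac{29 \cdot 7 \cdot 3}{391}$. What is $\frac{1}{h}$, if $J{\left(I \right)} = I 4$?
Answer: $- \frac{57868}{6669085} \approx -0.0086771$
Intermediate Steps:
$J{\left(I \right)} = 4 I$
$h = - \frac{6669085}{57868}$ ($h = \frac{17287}{4 \left(-37\right)} + \frac{29 \cdot 7 \cdot 3}{391} = \frac{17287}{-148} + 203 \cdot 3 \cdot \frac{1}{391} = 17287 \left(- \frac{1}{148}\right) + 609 \cdot \frac{1}{391} = - \frac{17287}{148} + \frac{609}{391} = - \frac{6669085}{57868} \approx -115.25$)
$\frac{1}{h} = \frac{1}{- \frac{6669085}{57868}} = - \frac{57868}{6669085}$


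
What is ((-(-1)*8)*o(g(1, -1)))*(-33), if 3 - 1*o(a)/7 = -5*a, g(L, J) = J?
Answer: 3696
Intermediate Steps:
o(a) = 21 + 35*a (o(a) = 21 - (-35)*a = 21 + 35*a)
((-(-1)*8)*o(g(1, -1)))*(-33) = ((-(-1)*8)*(21 + 35*(-1)))*(-33) = ((-1*(-8))*(21 - 35))*(-33) = (8*(-14))*(-33) = -112*(-33) = 3696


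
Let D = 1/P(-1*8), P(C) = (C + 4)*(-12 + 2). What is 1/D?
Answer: 40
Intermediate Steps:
P(C) = -40 - 10*C (P(C) = (4 + C)*(-10) = -40 - 10*C)
D = 1/40 (D = 1/(-40 - (-10)*8) = 1/(-40 - 10*(-8)) = 1/(-40 + 80) = 1/40 ≈ 0.025000)
1/D = 1/(1/40) = 40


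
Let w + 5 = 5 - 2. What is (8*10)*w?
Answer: -160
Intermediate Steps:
w = -2 (w = -5 + (5 - 2) = -5 + 3 = -2)
(8*10)*w = (8*10)*(-2) = 80*(-2) = -160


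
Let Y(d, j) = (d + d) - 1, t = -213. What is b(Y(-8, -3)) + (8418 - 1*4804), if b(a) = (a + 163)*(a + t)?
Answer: -29966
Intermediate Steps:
Y(d, j) = -1 + 2*d (Y(d, j) = 2*d - 1 = -1 + 2*d)
b(a) = (-213 + a)*(163 + a) (b(a) = (a + 163)*(a - 213) = (163 + a)*(-213 + a) = (-213 + a)*(163 + a))
b(Y(-8, -3)) + (8418 - 1*4804) = (-34719 + (-1 + 2*(-8))² - 50*(-1 + 2*(-8))) + (8418 - 1*4804) = (-34719 + (-1 - 16)² - 50*(-1 - 16)) + (8418 - 4804) = (-34719 + (-17)² - 50*(-17)) + 3614 = (-34719 + 289 + 850) + 3614 = -33580 + 3614 = -29966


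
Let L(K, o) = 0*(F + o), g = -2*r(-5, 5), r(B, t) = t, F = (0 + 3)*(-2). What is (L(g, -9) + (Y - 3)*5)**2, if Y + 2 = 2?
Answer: 225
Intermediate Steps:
F = -6 (F = 3*(-2) = -6)
Y = 0 (Y = -2 + 2 = 0)
g = -10 (g = -2*5 = -10)
L(K, o) = 0 (L(K, o) = 0*(-6 + o) = 0)
(L(g, -9) + (Y - 3)*5)**2 = (0 + (0 - 3)*5)**2 = (0 - 3*5)**2 = (0 - 15)**2 = (-15)**2 = 225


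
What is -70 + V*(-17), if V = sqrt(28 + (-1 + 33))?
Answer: -70 - 34*sqrt(15) ≈ -201.68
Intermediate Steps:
V = 2*sqrt(15) (V = sqrt(28 + 32) = sqrt(60) = 2*sqrt(15) ≈ 7.7460)
-70 + V*(-17) = -70 + (2*sqrt(15))*(-17) = -70 - 34*sqrt(15)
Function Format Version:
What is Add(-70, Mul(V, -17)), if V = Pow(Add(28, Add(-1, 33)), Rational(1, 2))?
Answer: Add(-70, Mul(-34, Pow(15, Rational(1, 2)))) ≈ -201.68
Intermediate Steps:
V = Mul(2, Pow(15, Rational(1, 2))) (V = Pow(Add(28, 32), Rational(1, 2)) = Pow(60, Rational(1, 2)) = Mul(2, Pow(15, Rational(1, 2))) ≈ 7.7460)
Add(-70, Mul(V, -17)) = Add(-70, Mul(Mul(2, Pow(15, Rational(1, 2))), -17)) = Add(-70, Mul(-34, Pow(15, Rational(1, 2))))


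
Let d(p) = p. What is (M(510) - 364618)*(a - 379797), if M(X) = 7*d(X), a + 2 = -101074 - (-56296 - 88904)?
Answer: 121194065304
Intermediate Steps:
a = 44124 (a = -2 + (-101074 - (-56296 - 88904)) = -2 + (-101074 - 1*(-145200)) = -2 + (-101074 + 145200) = -2 + 44126 = 44124)
M(X) = 7*X
(M(510) - 364618)*(a - 379797) = (7*510 - 364618)*(44124 - 379797) = (3570 - 364618)*(-335673) = -361048*(-335673) = 121194065304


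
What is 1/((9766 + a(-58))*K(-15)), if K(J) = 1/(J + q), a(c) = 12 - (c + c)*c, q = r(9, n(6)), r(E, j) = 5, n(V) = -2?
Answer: -1/305 ≈ -0.0032787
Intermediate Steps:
q = 5
a(c) = 12 - 2*c**2 (a(c) = 12 - 2*c*c = 12 - 2*c**2)
K(J) = 1/(5 + J) (K(J) = 1/(J + 5) = 1/(5 + J))
1/((9766 + a(-58))*K(-15)) = 1/((9766 + (12 - 2*(-58)**2))*(1/(5 - 15))) = 1/((9766 + (12 - 2*3364))*(1/(-10))) = 1/((9766 + (12 - 6728))*(-1/10)) = -10/(9766 - 6716) = -10/3050 = (1/3050)*(-10) = -1/305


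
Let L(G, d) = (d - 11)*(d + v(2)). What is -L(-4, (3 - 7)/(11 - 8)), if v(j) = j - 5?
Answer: -481/9 ≈ -53.444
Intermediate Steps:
v(j) = -5 + j
L(G, d) = (-11 + d)*(-3 + d) (L(G, d) = (d - 11)*(d + (-5 + 2)) = (-11 + d)*(d - 3) = (-11 + d)*(-3 + d))
-L(-4, (3 - 7)/(11 - 8)) = -(33 + ((3 - 7)/(11 - 8))² - 14*(3 - 7)/(11 - 8)) = -(33 + (-4/3)² - (-56)/3) = -(33 + (-4*⅓)² - (-56)/3) = -(33 + (-4/3)² - 14*(-4/3)) = -(33 + 16/9 + 56/3) = -1*481/9 = -481/9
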